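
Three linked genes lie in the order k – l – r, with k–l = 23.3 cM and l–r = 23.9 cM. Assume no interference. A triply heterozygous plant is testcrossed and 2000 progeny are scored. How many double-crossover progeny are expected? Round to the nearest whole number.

Map distances give recombination frequencies of 0.233 and 0.239 for the two intervals.
With no interference, expected double-crossover frequency = 0.233 × 0.239 = 0.05569.
Expected number = 0.05569 × 2000 = 111.37 ≈ 111.

111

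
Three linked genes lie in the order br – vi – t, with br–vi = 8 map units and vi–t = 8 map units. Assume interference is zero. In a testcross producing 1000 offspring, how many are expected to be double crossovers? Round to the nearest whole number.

Map distances give recombination frequencies of 0.080 and 0.080 for the two intervals.
With no interference, expected double-crossover frequency = 0.080 × 0.080 = 0.00640.
Expected number = 0.00640 × 1000 = 6.40 ≈ 6.

6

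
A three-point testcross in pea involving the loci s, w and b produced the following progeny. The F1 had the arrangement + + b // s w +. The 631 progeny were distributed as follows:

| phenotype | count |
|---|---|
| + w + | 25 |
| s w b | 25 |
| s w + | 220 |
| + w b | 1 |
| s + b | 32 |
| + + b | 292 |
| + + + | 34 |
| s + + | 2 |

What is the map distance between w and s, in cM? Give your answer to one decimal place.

9.5 cM

The two rarest classes, + w b and s + +, are the double crossovers. Comparing them with the parentals, only the w allele has switched, so w is the middle locus and the order is b – w – s.
Crossovers in the w–s interval produce the single-crossover classes s + b and + w + (32 + 25 = 57) plus the double crossovers (3).
RF(w–s) = (57 + 3) / 631 = 60/631 = 0.0951 → 9.5 cM.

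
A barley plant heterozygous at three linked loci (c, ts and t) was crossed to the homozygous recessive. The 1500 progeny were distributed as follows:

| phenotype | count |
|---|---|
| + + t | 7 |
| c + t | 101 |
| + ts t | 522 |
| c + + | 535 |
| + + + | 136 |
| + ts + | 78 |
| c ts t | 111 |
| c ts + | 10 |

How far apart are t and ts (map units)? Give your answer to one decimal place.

The two most frequent reciprocal classes, + ts t and c + +, are the parental types, so the F1 was + ts t / c + +.
The two rarest classes, + + t and c ts +, are the double crossovers. Comparing them with the parentals, only the ts allele has switched, so ts is the middle locus and the order is c – ts – t.
Crossovers in the ts–t interval produce the single-crossover classes + ts + and c + t (78 + 101 = 179) plus the double crossovers (17).
RF(ts–t) = (179 + 17) / 1500 = 196/1500 = 0.1307 → 13.1 map units.

13.1 map units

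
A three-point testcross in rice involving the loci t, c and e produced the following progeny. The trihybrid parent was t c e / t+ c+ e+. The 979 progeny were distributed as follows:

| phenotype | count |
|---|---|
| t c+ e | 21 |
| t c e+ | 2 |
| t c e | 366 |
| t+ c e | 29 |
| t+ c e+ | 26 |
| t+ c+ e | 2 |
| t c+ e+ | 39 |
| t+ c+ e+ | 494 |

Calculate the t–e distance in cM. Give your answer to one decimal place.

The two rarest classes, t c e+ and t+ c+ e, are the double crossovers. Comparing them with the parentals, only the e allele has switched, so e is the middle locus and the order is t – e – c.
Crossovers in the t–e interval produce the single-crossover classes t+ c e and t c+ e+ (29 + 39 = 68) plus the double crossovers (4).
RF(t–e) = (68 + 4) / 979 = 72/979 = 0.0735 → 7.4 cM.

7.4 cM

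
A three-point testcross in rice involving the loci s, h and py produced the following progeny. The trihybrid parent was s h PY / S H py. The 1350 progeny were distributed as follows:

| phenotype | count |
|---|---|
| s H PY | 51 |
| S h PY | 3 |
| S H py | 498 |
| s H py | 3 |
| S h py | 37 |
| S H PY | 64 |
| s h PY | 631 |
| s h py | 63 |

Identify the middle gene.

s

The two rarest classes, S h PY and s H py, are the double crossovers. Comparing them with the parentals, only the s allele has switched, so s is the middle locus and the order is py – s – h.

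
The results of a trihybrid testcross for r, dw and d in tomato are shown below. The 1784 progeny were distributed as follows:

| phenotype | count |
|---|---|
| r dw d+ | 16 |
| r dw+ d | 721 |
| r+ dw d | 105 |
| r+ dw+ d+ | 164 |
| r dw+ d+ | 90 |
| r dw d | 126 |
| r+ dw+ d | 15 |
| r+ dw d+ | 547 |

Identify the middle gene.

The two most frequent reciprocal classes, r+ dw d+ and r dw+ d, are the parental types, so the F1 was r+ dw d+ / r dw+ d.
The two rarest classes, r dw d+ and r+ dw+ d, are the double crossovers. Comparing them with the parentals, only the r allele has switched, so r is the middle locus and the order is dw – r – d.

r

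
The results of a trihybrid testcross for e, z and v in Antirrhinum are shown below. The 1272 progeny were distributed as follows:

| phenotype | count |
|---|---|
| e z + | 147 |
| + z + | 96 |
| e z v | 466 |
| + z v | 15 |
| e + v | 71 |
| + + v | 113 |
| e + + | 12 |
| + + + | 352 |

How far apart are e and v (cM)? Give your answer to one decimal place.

The two most frequent reciprocal classes, + + + and e z v, are the parental types, so the F1 was + + + / e z v.
The two rarest classes, e + + and + z v, are the double crossovers. Comparing them with the parentals, only the e allele has switched, so e is the middle locus and the order is z – e – v.
Crossovers in the e–v interval produce the single-crossover classes + + v and e z + (113 + 147 = 260) plus the double crossovers (27).
RF(e–v) = (260 + 27) / 1272 = 287/1272 = 0.2256 → 22.6 cM.

22.6 cM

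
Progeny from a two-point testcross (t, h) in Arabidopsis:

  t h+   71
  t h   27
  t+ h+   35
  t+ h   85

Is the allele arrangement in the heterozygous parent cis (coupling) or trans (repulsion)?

The two most frequent classes are t+ h (85) and t h+ (71); these are the parental (non-recombinant) types.
So the F1 carried t+ h on one chromosome and t h+ on the other — the recessive alleles are on opposite chromosomes (trans / repulsion).

trans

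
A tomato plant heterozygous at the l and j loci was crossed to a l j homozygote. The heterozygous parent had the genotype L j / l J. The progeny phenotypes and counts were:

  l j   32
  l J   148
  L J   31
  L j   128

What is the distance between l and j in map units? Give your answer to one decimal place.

The recombinant classes are L J and l j: 31 + 32 = 63.
Recombination frequency = 63/339 = 0.1858 ≈ 18.6%, i.e. 18.6 map units.

18.6 map units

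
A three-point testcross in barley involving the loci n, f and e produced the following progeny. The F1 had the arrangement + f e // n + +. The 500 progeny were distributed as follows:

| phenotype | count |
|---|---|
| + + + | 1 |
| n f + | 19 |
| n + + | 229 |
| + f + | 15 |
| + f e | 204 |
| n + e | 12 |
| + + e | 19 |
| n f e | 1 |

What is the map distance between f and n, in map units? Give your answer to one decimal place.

8.0 map units

The two rarest classes, n f e and + + +, are the double crossovers. Comparing them with the parentals, only the n allele has switched, so n is the middle locus and the order is e – n – f.
Crossovers in the n–f interval produce the single-crossover classes + + e and n f + (19 + 19 = 38) plus the double crossovers (2).
RF(n–f) = (38 + 2) / 500 = 40/500 = 0.0800 → 8.0 map units.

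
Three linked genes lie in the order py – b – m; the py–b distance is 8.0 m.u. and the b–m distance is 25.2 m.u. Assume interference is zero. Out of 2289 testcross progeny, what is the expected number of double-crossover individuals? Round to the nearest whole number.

46

Map distances give recombination frequencies of 0.080 and 0.252 for the two intervals.
With no interference, expected double-crossover frequency = 0.080 × 0.252 = 0.02016.
Expected number = 0.02016 × 2289 = 46.15 ≈ 46.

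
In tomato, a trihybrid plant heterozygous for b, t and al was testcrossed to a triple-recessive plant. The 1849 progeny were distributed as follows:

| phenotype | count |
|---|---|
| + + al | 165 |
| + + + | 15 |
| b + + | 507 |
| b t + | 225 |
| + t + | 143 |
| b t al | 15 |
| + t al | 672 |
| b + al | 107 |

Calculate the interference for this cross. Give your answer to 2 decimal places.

The two most frequent reciprocal classes, + t al and b + +, are the parental types, so the F1 was + t al / b + +.
The two rarest classes, b t al and + + +, are the double crossovers. Comparing them with the parentals, only the b allele has switched, so b is the middle locus and the order is t – b – al.
t–b: (390 + 30)/1849 = 0.2271; b–al: (250 + 30)/1849 = 0.1514.
Expected DCO frequency = 0.2271 × 0.1514 ≈ 0.03438; observed = 30/1849 ≈ 0.01622.
Coefficient of coincidence = 0.01622/0.03438 ≈ 0.47; interference = 1 − 0.47 = 0.53.

0.53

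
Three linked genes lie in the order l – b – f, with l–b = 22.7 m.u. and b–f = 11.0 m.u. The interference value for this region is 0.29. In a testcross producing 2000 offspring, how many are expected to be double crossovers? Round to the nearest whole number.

Map distances give recombination frequencies of 0.227 and 0.110 for the two intervals.
With interference 0.29 (so coincidence = 0.71), expected double-crossover frequency = 0.227 × 0.110 × 0.71 = 0.01773.
Expected number = 0.01773 × 2000 = 35.46 ≈ 35.

35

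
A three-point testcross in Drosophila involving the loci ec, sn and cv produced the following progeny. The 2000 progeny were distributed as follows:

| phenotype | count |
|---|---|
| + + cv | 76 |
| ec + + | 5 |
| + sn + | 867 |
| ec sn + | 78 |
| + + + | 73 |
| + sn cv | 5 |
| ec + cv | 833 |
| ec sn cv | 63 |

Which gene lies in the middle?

The two most frequent reciprocal classes, + sn + and ec + cv, are the parental types, so the F1 was + sn + / ec + cv.
The two rarest classes, + sn cv and ec + +, are the double crossovers. Comparing them with the parentals, only the cv allele has switched, so cv is the middle locus and the order is sn – cv – ec.

cv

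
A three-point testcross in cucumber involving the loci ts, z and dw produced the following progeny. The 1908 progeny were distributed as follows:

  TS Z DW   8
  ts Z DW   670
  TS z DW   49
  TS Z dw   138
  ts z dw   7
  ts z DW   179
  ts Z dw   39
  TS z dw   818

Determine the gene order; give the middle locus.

The two most frequent reciprocal classes, ts Z DW and TS z dw, are the parental types, so the F1 was ts Z DW / TS z dw.
The two rarest classes, TS Z DW and ts z dw, are the double crossovers. Comparing them with the parentals, only the ts allele has switched, so ts is the middle locus and the order is dw – ts – z.

ts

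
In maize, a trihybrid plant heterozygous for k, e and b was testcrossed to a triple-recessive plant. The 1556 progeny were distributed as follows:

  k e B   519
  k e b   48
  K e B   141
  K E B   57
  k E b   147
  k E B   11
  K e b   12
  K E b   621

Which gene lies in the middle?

e

The two most frequent reciprocal classes, K E b and k e B, are the parental types, so the F1 was K E b / k e B.
The two rarest classes, K e b and k E B, are the double crossovers. Comparing them with the parentals, only the e allele has switched, so e is the middle locus and the order is k – e – b.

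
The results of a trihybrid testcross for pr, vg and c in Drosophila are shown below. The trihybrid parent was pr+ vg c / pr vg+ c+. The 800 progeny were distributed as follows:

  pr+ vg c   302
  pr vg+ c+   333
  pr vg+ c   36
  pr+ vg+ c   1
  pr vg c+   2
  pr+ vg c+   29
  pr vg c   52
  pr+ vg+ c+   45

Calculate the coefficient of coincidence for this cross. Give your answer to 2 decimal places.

The two rarest classes, pr+ vg+ c and pr vg c+, are the double crossovers. Comparing them with the parentals, only the vg allele has switched, so vg is the middle locus and the order is c – vg – pr.
c–vg: (65 + 3)/800 = 0.0850; vg–pr: (97 + 3)/800 = 0.1250.
Expected DCO frequency = 0.0850 × 0.1250 ≈ 0.01063; observed = 3/800 ≈ 0.00375.
Coefficient of coincidence = 0.00375/0.01063 ≈ 0.35.

0.35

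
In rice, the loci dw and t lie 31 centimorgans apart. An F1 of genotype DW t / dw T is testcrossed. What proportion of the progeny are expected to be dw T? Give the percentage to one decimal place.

A map distance of 31 centimorgans corresponds to a recombination frequency of 0.310.
The F1 is DW t / dw T, so dw T is a parental gamete class with expected frequency (1 − r)/2 = 0.690/2 = 0.3450.
That is 0.3450 = 34.5% of the progeny.

34.5%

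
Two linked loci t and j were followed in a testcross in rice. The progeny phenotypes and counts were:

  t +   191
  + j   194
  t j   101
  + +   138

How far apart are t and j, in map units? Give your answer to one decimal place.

38.3 map units

The two most frequent classes, + j (194) and t + (191), are the parental types, so the F1 was + j / t +.
The recombinant classes are + + and t j: 138 + 101 = 239.
Recombination frequency = 239/624 = 0.3830 ≈ 38.3%, i.e. 38.3 map units.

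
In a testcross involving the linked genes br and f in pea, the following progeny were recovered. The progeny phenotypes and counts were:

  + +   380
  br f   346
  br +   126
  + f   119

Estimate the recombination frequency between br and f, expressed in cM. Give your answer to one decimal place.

25.2 cM

The two most frequent classes, + + (380) and br f (346), are the parental types, so the F1 was + + / br f.
The recombinant classes are + f and br +: 119 + 126 = 245.
Recombination frequency = 245/971 = 0.2523 ≈ 25.2%, i.e. 25.2 cM.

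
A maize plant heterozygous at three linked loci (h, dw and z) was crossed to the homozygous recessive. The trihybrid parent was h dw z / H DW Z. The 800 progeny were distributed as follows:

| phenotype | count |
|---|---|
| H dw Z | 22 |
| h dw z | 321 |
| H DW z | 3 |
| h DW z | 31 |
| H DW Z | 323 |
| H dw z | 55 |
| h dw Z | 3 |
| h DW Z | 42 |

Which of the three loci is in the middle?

z

The two rarest classes, h dw Z and H DW z, are the double crossovers. Comparing them with the parentals, only the z allele has switched, so z is the middle locus and the order is dw – z – h.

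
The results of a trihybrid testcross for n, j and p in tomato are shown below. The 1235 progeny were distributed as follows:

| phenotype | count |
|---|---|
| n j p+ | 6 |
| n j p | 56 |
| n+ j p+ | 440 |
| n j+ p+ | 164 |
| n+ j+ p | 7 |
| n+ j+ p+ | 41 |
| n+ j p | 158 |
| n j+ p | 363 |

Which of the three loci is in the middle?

n

The two most frequent reciprocal classes, n j+ p and n+ j p+, are the parental types, so the F1 was n j+ p / n+ j p+.
The two rarest classes, n+ j+ p and n j p+, are the double crossovers. Comparing them with the parentals, only the n allele has switched, so n is the middle locus and the order is p – n – j.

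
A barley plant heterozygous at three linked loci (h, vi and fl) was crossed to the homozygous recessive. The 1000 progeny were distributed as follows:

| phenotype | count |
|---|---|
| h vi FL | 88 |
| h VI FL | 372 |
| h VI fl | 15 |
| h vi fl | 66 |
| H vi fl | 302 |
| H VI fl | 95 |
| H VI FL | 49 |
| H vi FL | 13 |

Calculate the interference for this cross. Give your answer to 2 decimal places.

0.07

The two most frequent reciprocal classes, h VI FL and H vi fl, are the parental types, so the F1 was h VI FL / H vi fl.
The two rarest classes, h VI fl and H vi FL, are the double crossovers. Comparing them with the parentals, only the fl allele has switched, so fl is the middle locus and the order is h – fl – vi.
h–fl: (115 + 28)/1000 = 0.1430; fl–vi: (183 + 28)/1000 = 0.2110.
Expected DCO frequency = 0.1430 × 0.2110 ≈ 0.03017; observed = 28/1000 ≈ 0.02800.
Coefficient of coincidence = 0.02800/0.03017 ≈ 0.93; interference = 1 − 0.93 = 0.07.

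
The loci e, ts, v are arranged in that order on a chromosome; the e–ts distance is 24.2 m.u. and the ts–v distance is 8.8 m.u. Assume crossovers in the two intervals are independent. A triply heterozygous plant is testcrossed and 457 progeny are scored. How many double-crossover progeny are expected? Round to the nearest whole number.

10

Map distances give recombination frequencies of 0.242 and 0.088 for the two intervals.
With no interference, expected double-crossover frequency = 0.242 × 0.088 = 0.02130.
Expected number = 0.02130 × 457 = 9.73 ≈ 10.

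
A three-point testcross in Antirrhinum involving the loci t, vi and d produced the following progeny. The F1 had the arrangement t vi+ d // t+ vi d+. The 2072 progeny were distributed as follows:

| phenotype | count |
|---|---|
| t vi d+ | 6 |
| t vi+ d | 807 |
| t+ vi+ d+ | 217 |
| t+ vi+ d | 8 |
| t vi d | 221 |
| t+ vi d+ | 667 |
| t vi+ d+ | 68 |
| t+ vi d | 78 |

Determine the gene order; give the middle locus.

t

The two rarest classes, t+ vi+ d and t vi d+, are the double crossovers. Comparing them with the parentals, only the t allele has switched, so t is the middle locus and the order is vi – t – d.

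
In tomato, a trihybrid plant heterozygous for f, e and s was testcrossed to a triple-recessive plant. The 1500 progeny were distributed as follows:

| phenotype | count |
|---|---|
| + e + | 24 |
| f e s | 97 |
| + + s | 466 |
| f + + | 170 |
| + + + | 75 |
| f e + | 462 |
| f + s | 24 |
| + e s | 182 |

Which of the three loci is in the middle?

The two most frequent reciprocal classes, f e + and + + s, are the parental types, so the F1 was f e + / + + s.
The two rarest classes, + e + and f + s, are the double crossovers. Comparing them with the parentals, only the f allele has switched, so f is the middle locus and the order is e – f – s.

f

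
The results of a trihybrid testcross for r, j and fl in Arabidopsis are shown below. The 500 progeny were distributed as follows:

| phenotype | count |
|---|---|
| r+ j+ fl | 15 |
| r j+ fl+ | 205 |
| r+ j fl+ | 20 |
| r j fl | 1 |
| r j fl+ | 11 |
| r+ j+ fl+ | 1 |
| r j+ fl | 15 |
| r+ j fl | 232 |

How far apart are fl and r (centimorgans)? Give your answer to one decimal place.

7.4 centimorgans

The two most frequent reciprocal classes, r j+ fl+ and r+ j fl, are the parental types, so the F1 was r j+ fl+ / r+ j fl.
The two rarest classes, r+ j+ fl+ and r j fl, are the double crossovers. Comparing them with the parentals, only the r allele has switched, so r is the middle locus and the order is fl – r – j.
Crossovers in the fl–r interval produce the single-crossover classes r j+ fl and r+ j fl+ (15 + 20 = 35) plus the double crossovers (2).
RF(fl–r) = (35 + 2) / 500 = 37/500 = 0.0740 → 7.4 centimorgans.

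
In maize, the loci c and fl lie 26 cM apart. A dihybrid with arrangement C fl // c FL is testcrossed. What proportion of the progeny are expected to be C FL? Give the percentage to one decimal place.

A map distance of 26 cM corresponds to a recombination frequency of 0.260.
The F1 is C fl / c FL, so C FL is a recombinant gamete class with expected frequency r/2 = 0.260/2 = 0.1300.
That is 0.1300 = 13.0% of the progeny.

13.0%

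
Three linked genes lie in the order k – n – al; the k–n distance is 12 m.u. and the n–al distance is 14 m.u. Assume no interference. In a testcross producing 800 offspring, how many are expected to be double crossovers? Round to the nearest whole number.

Map distances give recombination frequencies of 0.120 and 0.140 for the two intervals.
With no interference, expected double-crossover frequency = 0.120 × 0.140 = 0.01680.
Expected number = 0.01680 × 800 = 13.44 ≈ 13.

13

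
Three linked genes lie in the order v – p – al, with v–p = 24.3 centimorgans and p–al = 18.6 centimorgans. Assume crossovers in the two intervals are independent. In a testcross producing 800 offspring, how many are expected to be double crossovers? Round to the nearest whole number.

36

Map distances give recombination frequencies of 0.243 and 0.186 for the two intervals.
With no interference, expected double-crossover frequency = 0.243 × 0.186 = 0.04520.
Expected number = 0.04520 × 800 = 36.16 ≈ 36.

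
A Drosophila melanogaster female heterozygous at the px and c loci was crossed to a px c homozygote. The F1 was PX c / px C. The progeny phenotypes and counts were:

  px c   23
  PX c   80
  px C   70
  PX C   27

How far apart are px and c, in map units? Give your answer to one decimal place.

25.0 map units

The recombinant classes are PX C and px c: 27 + 23 = 50.
Recombination frequency = 50/200 = 0.2500 ≈ 25.0%, i.e. 25.0 map units.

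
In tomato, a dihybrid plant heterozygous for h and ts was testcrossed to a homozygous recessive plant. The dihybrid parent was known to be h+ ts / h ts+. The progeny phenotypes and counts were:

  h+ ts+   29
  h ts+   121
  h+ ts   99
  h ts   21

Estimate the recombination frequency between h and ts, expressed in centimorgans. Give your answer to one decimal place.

The recombinant classes are h+ ts+ and h ts: 29 + 21 = 50.
Recombination frequency = 50/270 = 0.1852 ≈ 18.5%, i.e. 18.5 centimorgans.

18.5 centimorgans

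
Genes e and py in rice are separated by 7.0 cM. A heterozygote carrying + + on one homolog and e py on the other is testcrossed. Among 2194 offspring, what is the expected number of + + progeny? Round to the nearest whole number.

1020

A map distance of 7.0 cM corresponds to a recombination frequency of 0.070.
The F1 is + + / e py, so + + is a parental gamete class with expected frequency (1 − r)/2 = 0.930/2 = 0.4650.
Expected number = 0.4650 × 2194 = 1020.21 ≈ 1020.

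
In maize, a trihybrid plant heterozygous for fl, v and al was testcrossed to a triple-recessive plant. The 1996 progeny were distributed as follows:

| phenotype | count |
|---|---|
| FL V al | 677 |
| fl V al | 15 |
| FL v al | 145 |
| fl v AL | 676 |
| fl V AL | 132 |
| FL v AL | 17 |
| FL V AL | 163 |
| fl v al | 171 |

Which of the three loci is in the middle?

The two most frequent reciprocal classes, FL V al and fl v AL, are the parental types, so the F1 was FL V al / fl v AL.
The two rarest classes, fl V al and FL v AL, are the double crossovers. Comparing them with the parentals, only the fl allele has switched, so fl is the middle locus and the order is al – fl – v.

fl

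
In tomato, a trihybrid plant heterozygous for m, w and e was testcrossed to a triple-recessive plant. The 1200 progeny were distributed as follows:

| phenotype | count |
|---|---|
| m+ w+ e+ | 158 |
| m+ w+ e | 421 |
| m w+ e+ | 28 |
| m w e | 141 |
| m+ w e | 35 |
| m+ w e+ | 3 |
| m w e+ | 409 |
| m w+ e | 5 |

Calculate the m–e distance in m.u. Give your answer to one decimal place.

25.6 m.u.

The two most frequent reciprocal classes, m+ w+ e and m w e+, are the parental types, so the F1 was m+ w+ e / m w e+.
The two rarest classes, m w+ e and m+ w e+, are the double crossovers. Comparing them with the parentals, only the m allele has switched, so m is the middle locus and the order is e – m – w.
Crossovers in the e–m interval produce the single-crossover classes m+ w+ e+ and m w e (158 + 141 = 299) plus the double crossovers (8).
RF(e–m) = (299 + 8) / 1200 = 307/1200 = 0.2558 → 25.6 m.u.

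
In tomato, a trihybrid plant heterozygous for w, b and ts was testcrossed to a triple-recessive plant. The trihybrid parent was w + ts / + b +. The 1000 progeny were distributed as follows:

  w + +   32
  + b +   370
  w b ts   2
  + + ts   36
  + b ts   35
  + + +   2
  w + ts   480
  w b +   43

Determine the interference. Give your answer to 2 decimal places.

The two rarest classes, w b ts and + + +, are the double crossovers. Comparing them with the parentals, only the b allele has switched, so b is the middle locus and the order is w – b – ts.
w–b: (79 + 4)/1000 = 0.0830; b–ts: (67 + 4)/1000 = 0.0710.
Expected DCO frequency = 0.0830 × 0.0710 ≈ 0.00589; observed = 4/1000 ≈ 0.00400.
Coefficient of coincidence = 0.00400/0.00589 ≈ 0.68; interference = 1 − 0.68 = 0.32.

0.32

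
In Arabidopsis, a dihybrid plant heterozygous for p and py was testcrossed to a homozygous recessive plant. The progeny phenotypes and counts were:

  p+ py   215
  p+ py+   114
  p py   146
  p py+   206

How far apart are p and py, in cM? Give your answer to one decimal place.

The two most frequent classes, p+ py (215) and p py+ (206), are the parental types, so the F1 was p+ py / p py+.
The recombinant classes are p+ py+ and p py: 114 + 146 = 260.
Recombination frequency = 260/681 = 0.3818 ≈ 38.2%, i.e. 38.2 cM.

38.2 cM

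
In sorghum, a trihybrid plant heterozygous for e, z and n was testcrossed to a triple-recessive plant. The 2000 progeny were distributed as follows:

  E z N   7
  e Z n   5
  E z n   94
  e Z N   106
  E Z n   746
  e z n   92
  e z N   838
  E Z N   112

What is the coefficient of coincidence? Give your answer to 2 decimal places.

The two most frequent reciprocal classes, E Z n and e z N, are the parental types, so the F1 was E Z n / e z N.
The two rarest classes, e Z n and E z N, are the double crossovers. Comparing them with the parentals, only the e allele has switched, so e is the middle locus and the order is z – e – n.
z–e: (200 + 12)/2000 = 0.1060; e–n: (204 + 12)/2000 = 0.1080.
Expected DCO frequency = 0.1060 × 0.1080 ≈ 0.01145; observed = 12/2000 ≈ 0.00600.
Coefficient of coincidence = 0.00600/0.01145 ≈ 0.52.

0.52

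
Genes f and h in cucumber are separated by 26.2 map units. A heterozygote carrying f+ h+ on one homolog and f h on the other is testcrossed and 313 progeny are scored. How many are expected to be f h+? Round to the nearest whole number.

41

A map distance of 26.2 map units corresponds to a recombination frequency of 0.262.
The F1 is f+ h+ / f h, so f h+ is a recombinant gamete class with expected frequency r/2 = 0.262/2 = 0.1310.
Expected number = 0.1310 × 313 = 41.00 ≈ 41.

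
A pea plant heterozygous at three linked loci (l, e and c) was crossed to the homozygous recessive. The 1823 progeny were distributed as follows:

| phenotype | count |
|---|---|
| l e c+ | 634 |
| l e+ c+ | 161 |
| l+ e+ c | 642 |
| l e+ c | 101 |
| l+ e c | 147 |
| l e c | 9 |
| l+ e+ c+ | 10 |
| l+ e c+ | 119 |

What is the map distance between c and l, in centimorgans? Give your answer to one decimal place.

13.1 centimorgans

The two most frequent reciprocal classes, l e c+ and l+ e+ c, are the parental types, so the F1 was l e c+ / l+ e+ c.
The two rarest classes, l e c and l+ e+ c+, are the double crossovers. Comparing them with the parentals, only the c allele has switched, so c is the middle locus and the order is e – c – l.
Crossovers in the c–l interval produce the single-crossover classes l+ e c+ and l e+ c (119 + 101 = 220) plus the double crossovers (19).
RF(c–l) = (220 + 19) / 1823 = 239/1823 = 0.1311 → 13.1 centimorgans.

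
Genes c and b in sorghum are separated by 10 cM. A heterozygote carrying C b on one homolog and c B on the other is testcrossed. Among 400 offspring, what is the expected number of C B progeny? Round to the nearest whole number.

A map distance of 10 cM corresponds to a recombination frequency of 0.100.
The F1 is C b / c B, so C B is a recombinant gamete class with expected frequency r/2 = 0.100/2 = 0.0500.
Expected number = 0.0500 × 400 = 20.00 ≈ 20.

20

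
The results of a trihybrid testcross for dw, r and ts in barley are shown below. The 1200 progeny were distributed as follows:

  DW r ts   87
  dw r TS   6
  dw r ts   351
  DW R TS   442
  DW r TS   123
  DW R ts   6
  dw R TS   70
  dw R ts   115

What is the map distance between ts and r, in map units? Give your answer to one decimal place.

20.8 map units

The two most frequent reciprocal classes, DW R TS and dw r ts, are the parental types, so the F1 was DW R TS / dw r ts.
The two rarest classes, DW R ts and dw r TS, are the double crossovers. Comparing them with the parentals, only the ts allele has switched, so ts is the middle locus and the order is r – ts – dw.
Crossovers in the r–ts interval produce the single-crossover classes DW r TS and dw R ts (123 + 115 = 238) plus the double crossovers (12).
RF(r–ts) = (238 + 12) / 1200 = 250/1200 = 0.2083 → 20.8 map units.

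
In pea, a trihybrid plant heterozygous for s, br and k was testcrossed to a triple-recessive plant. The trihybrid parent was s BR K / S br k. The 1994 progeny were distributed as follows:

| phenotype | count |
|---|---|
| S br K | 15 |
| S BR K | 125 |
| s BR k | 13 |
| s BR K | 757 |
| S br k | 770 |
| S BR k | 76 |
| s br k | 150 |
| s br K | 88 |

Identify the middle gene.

k

The two rarest classes, s BR k and S br K, are the double crossovers. Comparing them with the parentals, only the k allele has switched, so k is the middle locus and the order is s – k – br.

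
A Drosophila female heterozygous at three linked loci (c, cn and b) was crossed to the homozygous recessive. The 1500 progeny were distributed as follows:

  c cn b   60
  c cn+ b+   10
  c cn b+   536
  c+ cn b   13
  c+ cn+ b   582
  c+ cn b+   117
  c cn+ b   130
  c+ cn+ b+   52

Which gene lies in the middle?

The two most frequent reciprocal classes, c+ cn+ b and c cn b+, are the parental types, so the F1 was c+ cn+ b / c cn b+.
The two rarest classes, c+ cn b and c cn+ b+, are the double crossovers. Comparing them with the parentals, only the cn allele has switched, so cn is the middle locus and the order is c – cn – b.

cn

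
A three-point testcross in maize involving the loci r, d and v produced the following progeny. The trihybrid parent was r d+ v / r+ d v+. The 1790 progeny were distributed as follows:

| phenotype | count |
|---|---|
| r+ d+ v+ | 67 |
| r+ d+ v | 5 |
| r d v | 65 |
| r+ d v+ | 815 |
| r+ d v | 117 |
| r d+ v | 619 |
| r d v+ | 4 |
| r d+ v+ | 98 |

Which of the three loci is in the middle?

The two rarest classes, r+ d+ v and r d v+, are the double crossovers. Comparing them with the parentals, only the r allele has switched, so r is the middle locus and the order is v – r – d.

r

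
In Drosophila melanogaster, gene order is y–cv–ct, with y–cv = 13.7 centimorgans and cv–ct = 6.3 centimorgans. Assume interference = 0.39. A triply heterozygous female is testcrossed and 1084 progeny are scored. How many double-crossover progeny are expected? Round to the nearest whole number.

6

Map distances give recombination frequencies of 0.137 and 0.063 for the two intervals.
With interference 0.39 (so coincidence = 0.61), expected double-crossover frequency = 0.137 × 0.063 × 0.61 = 0.00526.
Expected number = 0.00526 × 1084 = 5.71 ≈ 6.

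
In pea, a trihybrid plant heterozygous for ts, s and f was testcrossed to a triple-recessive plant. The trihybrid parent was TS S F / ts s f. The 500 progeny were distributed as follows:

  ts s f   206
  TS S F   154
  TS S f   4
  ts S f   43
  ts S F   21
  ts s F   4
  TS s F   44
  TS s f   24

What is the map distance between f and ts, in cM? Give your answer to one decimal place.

The two rarest classes, TS S f and ts s F, are the double crossovers. Comparing them with the parentals, only the f allele has switched, so f is the middle locus and the order is s – f – ts.
Crossovers in the f–ts interval produce the single-crossover classes ts S F and TS s f (21 + 24 = 45) plus the double crossovers (8).
RF(f–ts) = (45 + 8) / 500 = 53/500 = 0.1060 → 10.6 cM.

10.6 cM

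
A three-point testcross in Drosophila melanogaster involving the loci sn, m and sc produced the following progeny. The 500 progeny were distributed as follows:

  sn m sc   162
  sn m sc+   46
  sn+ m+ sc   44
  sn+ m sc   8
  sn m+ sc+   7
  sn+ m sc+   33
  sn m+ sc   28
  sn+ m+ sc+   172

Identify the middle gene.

The two most frequent reciprocal classes, sn m sc and sn+ m+ sc+, are the parental types, so the F1 was sn m sc / sn+ m+ sc+.
The two rarest classes, sn+ m sc and sn m+ sc+, are the double crossovers. Comparing them with the parentals, only the sn allele has switched, so sn is the middle locus and the order is sc – sn – m.

sn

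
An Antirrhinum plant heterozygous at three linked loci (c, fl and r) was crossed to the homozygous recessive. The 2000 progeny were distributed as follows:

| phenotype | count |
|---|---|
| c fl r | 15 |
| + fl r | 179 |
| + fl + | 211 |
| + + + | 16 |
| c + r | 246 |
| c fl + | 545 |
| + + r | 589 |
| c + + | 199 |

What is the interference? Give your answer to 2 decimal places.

0.69

The two most frequent reciprocal classes, c fl + and + + r, are the parental types, so the F1 was c fl + / + + r.
The two rarest classes, c fl r and + + +, are the double crossovers. Comparing them with the parentals, only the r allele has switched, so r is the middle locus and the order is c – r – fl.
c–r: (457 + 31)/2000 = 0.2440; r–fl: (378 + 31)/2000 = 0.2045.
Expected DCO frequency = 0.2440 × 0.2045 ≈ 0.04990; observed = 31/2000 ≈ 0.01550.
Coefficient of coincidence = 0.01550/0.04990 ≈ 0.31; interference = 1 − 0.31 = 0.69.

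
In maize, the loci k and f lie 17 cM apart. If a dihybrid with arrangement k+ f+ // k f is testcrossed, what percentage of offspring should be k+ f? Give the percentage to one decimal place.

8.5%

A map distance of 17 cM corresponds to a recombination frequency of 0.170.
The F1 is k+ f+ / k f, so k+ f is a recombinant gamete class with expected frequency r/2 = 0.170/2 = 0.0850.
That is 0.0850 = 8.5% of the progeny.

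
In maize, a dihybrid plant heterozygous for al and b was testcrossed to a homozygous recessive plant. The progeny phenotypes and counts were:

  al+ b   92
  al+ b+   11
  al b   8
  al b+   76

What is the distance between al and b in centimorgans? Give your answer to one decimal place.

10.2 centimorgans

The two most frequent classes, al+ b (92) and al b+ (76), are the parental types, so the F1 was al+ b / al b+.
The recombinant classes are al+ b+ and al b: 11 + 8 = 19.
Recombination frequency = 19/187 = 0.1016 ≈ 10.2%, i.e. 10.2 centimorgans.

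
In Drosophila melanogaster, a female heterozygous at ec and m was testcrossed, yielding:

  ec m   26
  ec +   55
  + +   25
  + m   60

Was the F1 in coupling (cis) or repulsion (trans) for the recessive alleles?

The two most frequent classes are + m (60) and ec + (55); these are the parental (non-recombinant) types.
So the F1 carried + m on one chromosome and ec + on the other — the recessive alleles are on opposite chromosomes (trans / repulsion).

trans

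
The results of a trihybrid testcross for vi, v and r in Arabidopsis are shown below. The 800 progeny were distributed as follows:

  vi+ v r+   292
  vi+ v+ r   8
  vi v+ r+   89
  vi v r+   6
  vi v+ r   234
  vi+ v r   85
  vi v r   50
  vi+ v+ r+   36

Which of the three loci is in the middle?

vi

The two most frequent reciprocal classes, vi+ v r+ and vi v+ r, are the parental types, so the F1 was vi+ v r+ / vi v+ r.
The two rarest classes, vi v r+ and vi+ v+ r, are the double crossovers. Comparing them with the parentals, only the vi allele has switched, so vi is the middle locus and the order is v – vi – r.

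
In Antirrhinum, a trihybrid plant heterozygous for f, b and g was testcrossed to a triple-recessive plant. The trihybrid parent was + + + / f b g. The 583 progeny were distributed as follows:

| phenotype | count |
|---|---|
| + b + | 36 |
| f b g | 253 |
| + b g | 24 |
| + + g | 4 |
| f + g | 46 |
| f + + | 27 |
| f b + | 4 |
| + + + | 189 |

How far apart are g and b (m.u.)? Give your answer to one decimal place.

15.4 m.u.

The two rarest classes, + + g and f b +, are the double crossovers. Comparing them with the parentals, only the g allele has switched, so g is the middle locus and the order is f – g – b.
Crossovers in the g–b interval produce the single-crossover classes + b + and f + g (36 + 46 = 82) plus the double crossovers (8).
RF(g–b) = (82 + 8) / 583 = 90/583 = 0.1544 → 15.4 m.u.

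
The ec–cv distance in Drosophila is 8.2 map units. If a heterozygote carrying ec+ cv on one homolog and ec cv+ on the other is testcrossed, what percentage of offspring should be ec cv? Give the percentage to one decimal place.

A map distance of 8.2 map units corresponds to a recombination frequency of 0.082.
The F1 is ec+ cv / ec cv+, so ec cv is a recombinant gamete class with expected frequency r/2 = 0.082/2 = 0.0410.
That is 0.0410 = 4.1% of the progeny.

4.1%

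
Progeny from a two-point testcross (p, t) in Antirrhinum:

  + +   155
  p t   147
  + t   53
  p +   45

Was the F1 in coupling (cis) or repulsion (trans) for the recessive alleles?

cis

The two most frequent classes are + + (155) and p t (147); these are the parental (non-recombinant) types.
So the F1 carried + + on one chromosome and p t on the other — the recessive alleles are on the same chromosome (cis / coupling).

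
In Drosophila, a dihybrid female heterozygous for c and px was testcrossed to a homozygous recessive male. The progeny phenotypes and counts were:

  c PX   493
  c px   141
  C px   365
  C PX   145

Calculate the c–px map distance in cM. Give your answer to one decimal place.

The two most frequent classes, C px (365) and c PX (493), are the parental types, so the F1 was C px / c PX.
The recombinant classes are C PX and c px: 145 + 141 = 286.
Recombination frequency = 286/1144 = 0.2500 ≈ 25.0%, i.e. 25.0 cM.

25.0 cM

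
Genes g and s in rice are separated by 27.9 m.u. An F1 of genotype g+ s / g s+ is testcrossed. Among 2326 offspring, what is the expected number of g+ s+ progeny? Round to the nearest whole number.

A map distance of 27.9 m.u. corresponds to a recombination frequency of 0.279.
The F1 is g+ s / g s+, so g+ s+ is a recombinant gamete class with expected frequency r/2 = 0.279/2 = 0.1395.
Expected number = 0.1395 × 2326 = 324.48 ≈ 324.

324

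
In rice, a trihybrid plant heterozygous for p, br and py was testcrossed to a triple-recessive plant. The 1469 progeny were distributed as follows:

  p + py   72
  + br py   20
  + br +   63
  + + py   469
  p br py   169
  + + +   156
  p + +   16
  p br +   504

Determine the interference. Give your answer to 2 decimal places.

0.14

The two most frequent reciprocal classes, p br + and + + py, are the parental types, so the F1 was p br + / + + py.
The two rarest classes, p + + and + br py, are the double crossovers. Comparing them with the parentals, only the br allele has switched, so br is the middle locus and the order is py – br – p.
py–br: (325 + 36)/1469 = 0.2457; br–p: (135 + 36)/1469 = 0.1164.
Expected DCO frequency = 0.2457 × 0.1164 ≈ 0.02860; observed = 36/1469 ≈ 0.02451.
Coefficient of coincidence = 0.02451/0.02860 ≈ 0.86; interference = 1 − 0.86 = 0.14.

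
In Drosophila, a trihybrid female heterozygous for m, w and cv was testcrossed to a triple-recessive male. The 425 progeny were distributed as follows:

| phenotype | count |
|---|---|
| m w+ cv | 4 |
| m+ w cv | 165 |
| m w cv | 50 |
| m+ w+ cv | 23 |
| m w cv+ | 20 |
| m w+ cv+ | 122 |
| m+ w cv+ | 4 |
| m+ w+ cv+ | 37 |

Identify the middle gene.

The two most frequent reciprocal classes, m+ w cv and m w+ cv+, are the parental types, so the F1 was m+ w cv / m w+ cv+.
The two rarest classes, m+ w cv+ and m w+ cv, are the double crossovers. Comparing them with the parentals, only the cv allele has switched, so cv is the middle locus and the order is w – cv – m.

cv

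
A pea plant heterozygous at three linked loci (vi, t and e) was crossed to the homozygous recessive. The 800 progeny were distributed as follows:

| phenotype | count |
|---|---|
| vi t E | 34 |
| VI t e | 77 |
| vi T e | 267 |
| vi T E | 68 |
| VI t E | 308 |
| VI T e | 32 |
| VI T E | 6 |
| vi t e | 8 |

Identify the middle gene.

The two most frequent reciprocal classes, VI t E and vi T e, are the parental types, so the F1 was VI t E / vi T e.
The two rarest classes, VI T E and vi t e, are the double crossovers. Comparing them with the parentals, only the t allele has switched, so t is the middle locus and the order is e – t – vi.

t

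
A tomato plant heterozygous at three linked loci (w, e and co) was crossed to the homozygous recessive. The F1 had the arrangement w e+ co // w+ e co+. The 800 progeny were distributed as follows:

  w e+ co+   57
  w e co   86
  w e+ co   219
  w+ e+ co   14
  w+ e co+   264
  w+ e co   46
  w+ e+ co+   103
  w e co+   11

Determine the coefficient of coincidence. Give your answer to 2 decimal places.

0.73

The two rarest classes, w+ e+ co and w e co+, are the double crossovers. Comparing them with the parentals, only the w allele has switched, so w is the middle locus and the order is co – w – e.
co–w: (103 + 25)/800 = 0.1600; w–e: (189 + 25)/800 = 0.2675.
Expected DCO frequency = 0.1600 × 0.2675 ≈ 0.04280; observed = 25/800 ≈ 0.03125.
Coefficient of coincidence = 0.03125/0.04280 ≈ 0.73.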